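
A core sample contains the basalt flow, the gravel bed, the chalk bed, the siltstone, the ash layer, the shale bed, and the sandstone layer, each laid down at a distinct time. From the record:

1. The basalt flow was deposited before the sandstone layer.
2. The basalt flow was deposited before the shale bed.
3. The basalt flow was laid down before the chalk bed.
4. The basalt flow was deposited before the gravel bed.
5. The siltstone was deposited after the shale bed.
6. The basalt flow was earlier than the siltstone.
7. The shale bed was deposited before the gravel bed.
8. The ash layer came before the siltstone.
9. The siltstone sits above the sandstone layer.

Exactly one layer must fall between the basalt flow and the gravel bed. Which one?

Tracing the constraints gives the basalt flow → the shale bed → the gravel bed, so the shale bed sits after the basalt flow and before the gravel bed.
No other layer is forced both after the basalt flow and before the gravel bed.

the shale bed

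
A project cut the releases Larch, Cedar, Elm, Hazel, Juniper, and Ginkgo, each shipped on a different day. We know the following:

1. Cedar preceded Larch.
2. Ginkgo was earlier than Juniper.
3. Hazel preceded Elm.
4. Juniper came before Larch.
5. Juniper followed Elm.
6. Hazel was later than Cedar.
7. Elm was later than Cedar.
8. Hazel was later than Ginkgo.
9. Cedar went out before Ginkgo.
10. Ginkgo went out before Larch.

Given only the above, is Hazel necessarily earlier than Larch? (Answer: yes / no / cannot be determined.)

Chain the constraints: Hazel → Elm → Juniper → Larch. Each link is directly stated, so Hazel comes before Larch.

yes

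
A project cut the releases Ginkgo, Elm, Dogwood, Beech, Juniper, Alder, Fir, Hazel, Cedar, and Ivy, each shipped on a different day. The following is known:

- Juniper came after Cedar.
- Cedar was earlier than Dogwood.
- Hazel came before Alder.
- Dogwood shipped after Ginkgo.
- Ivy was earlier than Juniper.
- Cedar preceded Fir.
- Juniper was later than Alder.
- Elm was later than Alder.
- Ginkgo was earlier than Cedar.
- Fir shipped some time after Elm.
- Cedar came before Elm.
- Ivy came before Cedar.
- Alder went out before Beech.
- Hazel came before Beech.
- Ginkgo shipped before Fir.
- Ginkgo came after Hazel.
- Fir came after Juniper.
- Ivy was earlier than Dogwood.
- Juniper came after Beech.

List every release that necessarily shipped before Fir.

Directly stated before Fir: Cedar, Elm, Ginkgo, and Juniper.
Alder reaches Fir via Alder → Elm → Fir.
Beech reaches Fir via Beech → Juniper → Fir.
Hazel reaches Fir via Hazel → Ginkgo → Fir.
Likewise Ivy reaches Fir by chaining the stated constraints.
No chain forces Dogwood ahead of Fir.

Alder, Beech, Cedar, Elm, Ginkgo, Hazel, Ivy, Juniper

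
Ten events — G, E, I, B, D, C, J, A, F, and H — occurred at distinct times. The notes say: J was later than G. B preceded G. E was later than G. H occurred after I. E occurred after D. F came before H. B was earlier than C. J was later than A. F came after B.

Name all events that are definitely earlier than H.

B, F, I

Directly stated before H: F and I.
B reaches H via B → F → H.
No chain forces J (or any of the others) ahead of H.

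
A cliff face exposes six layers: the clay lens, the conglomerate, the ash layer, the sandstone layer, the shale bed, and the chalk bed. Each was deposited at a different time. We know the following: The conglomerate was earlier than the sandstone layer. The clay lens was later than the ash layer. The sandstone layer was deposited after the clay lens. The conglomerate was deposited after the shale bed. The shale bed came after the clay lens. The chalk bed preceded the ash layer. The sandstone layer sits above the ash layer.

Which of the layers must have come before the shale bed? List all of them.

the ash layer, the chalk bed, the clay lens

Directly stated before the shale bed: the clay lens.
The ash layer reaches the shale bed via the ash layer → the clay lens → the shale bed.
The chalk bed reaches the shale bed via the chalk bed → the ash layer → the clay lens → the shale bed.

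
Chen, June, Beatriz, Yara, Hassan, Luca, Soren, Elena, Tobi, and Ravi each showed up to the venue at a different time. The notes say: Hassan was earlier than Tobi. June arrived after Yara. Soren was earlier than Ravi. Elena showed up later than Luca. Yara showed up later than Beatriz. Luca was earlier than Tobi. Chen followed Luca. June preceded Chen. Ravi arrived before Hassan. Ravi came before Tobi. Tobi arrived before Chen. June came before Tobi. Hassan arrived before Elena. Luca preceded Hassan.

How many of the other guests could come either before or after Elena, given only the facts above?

5

Forced before Elena: Hassan, Luca, Ravi, and Soren.
That leaves Beatriz, Chen, June, Tobi, and Yara with no forced order relative to Elena — 5.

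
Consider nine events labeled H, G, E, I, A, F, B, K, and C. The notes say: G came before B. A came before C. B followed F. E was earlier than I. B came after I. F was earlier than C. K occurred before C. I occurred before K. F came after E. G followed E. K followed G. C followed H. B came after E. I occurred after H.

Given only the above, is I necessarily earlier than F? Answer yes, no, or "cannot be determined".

cannot be determined

No chain of stated constraints runs from I to F, and none runs from F to I either.
So the relative order of I and F is not fixed by the given facts.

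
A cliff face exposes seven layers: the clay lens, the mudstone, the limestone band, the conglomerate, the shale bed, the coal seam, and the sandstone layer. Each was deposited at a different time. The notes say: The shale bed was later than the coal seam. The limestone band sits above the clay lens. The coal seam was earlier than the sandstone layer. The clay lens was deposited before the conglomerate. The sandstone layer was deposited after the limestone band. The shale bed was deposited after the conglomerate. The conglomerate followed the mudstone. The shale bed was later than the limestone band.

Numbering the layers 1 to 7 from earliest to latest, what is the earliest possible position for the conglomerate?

The clay lens and the mudstone must both come before the conglomerate — 2 forced predecessors.
Nothing else is forced ahead of the conglomerate, so its earliest slot is position 2 + 1 = 3.

3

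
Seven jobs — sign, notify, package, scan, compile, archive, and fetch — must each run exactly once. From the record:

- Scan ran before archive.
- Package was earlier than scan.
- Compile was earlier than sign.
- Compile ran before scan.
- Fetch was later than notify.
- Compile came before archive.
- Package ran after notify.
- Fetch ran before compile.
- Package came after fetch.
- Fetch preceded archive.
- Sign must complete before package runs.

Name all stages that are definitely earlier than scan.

Directly stated before scan: compile and package.
Fetch reaches scan via fetch → package → scan.
Notify reaches scan via notify → package → scan.
Sign reaches scan via sign → package → scan.
No chain forces archive ahead of scan.

compile, fetch, notify, package, sign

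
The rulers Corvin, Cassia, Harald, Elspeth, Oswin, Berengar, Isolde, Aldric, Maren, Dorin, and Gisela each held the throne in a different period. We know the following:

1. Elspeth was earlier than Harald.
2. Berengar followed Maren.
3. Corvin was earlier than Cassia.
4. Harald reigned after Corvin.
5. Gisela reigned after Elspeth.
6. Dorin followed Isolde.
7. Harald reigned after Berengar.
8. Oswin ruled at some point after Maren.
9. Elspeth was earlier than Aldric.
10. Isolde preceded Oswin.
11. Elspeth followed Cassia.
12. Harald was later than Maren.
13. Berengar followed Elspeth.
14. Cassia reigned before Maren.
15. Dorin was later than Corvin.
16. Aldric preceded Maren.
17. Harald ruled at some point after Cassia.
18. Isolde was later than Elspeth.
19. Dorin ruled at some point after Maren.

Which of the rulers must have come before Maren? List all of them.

Directly stated before Maren: Aldric and Cassia.
Corvin reaches Maren via Corvin → Cassia → Maren.
Elspeth reaches Maren via Elspeth → Aldric → Maren.

Aldric, Cassia, Corvin, Elspeth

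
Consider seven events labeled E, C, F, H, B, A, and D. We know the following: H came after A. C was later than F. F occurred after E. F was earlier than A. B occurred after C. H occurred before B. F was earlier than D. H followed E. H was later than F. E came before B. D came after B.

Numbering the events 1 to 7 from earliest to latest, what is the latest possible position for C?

C must come before B and D — 2 events forced after it.
Everything else can be placed before C in some valid order, so C can sit as late as position 7 − 2 = 5.

5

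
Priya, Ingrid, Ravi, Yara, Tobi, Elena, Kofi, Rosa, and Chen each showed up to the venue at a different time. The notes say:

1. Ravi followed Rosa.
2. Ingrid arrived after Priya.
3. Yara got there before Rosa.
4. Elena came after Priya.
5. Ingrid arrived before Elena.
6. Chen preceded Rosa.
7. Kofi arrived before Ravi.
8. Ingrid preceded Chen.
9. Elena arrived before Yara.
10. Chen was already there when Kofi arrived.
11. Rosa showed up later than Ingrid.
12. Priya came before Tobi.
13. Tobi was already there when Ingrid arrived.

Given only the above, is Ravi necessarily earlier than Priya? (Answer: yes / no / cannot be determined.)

no

Tracing the constraints gives Priya → Ingrid → Rosa → Ravi, so Priya must come before Ravi.
That means Ravi cannot be before Priya.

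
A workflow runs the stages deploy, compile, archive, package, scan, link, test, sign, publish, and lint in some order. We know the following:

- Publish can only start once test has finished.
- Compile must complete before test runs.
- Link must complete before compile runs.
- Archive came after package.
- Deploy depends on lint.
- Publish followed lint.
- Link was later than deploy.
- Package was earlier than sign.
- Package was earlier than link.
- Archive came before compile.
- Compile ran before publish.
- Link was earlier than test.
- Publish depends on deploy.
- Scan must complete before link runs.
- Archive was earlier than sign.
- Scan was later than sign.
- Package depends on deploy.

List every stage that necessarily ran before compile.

Directly stated before compile: archive and link.
Deploy reaches compile via deploy → link → compile.
Lint reaches compile via lint → deploy → link → compile.
Package reaches compile via package → link → compile.
Likewise scan and sign each reach compile by chaining the stated constraints.

archive, deploy, link, lint, package, scan, sign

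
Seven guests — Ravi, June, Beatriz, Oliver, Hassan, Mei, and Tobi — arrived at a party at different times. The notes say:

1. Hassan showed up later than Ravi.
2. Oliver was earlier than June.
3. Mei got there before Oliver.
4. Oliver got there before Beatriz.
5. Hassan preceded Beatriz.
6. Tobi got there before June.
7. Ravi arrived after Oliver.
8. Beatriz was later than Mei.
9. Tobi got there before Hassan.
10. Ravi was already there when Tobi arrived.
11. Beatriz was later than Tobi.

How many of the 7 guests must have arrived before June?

Directly stated before June: Oliver and Tobi.
Mei reaches June via Mei → Oliver → June.
Ravi reaches June via Ravi → Tobi → June.
No chain forces Beatriz (or any of the others) ahead of June.
That's Mei, Oliver, Ravi, and Tobi — 4 in all.

4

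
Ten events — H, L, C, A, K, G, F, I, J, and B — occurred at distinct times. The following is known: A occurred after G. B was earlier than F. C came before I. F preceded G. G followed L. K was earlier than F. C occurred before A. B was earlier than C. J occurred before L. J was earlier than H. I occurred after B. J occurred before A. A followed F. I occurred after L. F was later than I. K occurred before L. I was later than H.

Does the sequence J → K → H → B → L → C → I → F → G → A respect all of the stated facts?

Check each stated constraint against the proposed order — e.g. K is ahead of F; J is ahead of A. Every pair is in the required order; nothing is violated.

yes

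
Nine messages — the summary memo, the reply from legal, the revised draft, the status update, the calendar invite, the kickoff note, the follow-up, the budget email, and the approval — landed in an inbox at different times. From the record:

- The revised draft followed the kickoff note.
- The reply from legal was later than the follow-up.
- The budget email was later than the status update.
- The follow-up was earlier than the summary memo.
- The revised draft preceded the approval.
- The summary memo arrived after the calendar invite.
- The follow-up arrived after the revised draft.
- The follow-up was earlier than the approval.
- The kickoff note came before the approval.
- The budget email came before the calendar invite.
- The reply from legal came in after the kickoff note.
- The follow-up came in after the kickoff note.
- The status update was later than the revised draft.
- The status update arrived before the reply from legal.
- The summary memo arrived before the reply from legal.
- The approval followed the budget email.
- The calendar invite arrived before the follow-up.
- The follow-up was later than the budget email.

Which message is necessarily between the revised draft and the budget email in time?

the status update

Tracing the constraints gives the revised draft → the status update → the budget email, so the status update sits after the revised draft and before the budget email.
No other message is forced both after the revised draft and before the budget email.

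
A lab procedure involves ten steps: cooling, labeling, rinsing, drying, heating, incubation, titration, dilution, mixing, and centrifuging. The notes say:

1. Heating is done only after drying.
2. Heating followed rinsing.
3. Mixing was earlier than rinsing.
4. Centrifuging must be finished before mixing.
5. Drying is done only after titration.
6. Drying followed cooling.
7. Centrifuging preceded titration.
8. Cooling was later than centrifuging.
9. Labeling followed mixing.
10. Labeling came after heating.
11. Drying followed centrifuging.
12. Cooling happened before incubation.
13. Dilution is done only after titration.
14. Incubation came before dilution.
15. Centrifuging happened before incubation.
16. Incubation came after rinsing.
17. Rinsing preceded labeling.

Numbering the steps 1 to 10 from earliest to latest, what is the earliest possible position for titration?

2

Centrifuging must come before titration — 1 forced predecessor.
Nothing else is forced ahead of titration, so its earliest slot is position 1 + 1 = 2.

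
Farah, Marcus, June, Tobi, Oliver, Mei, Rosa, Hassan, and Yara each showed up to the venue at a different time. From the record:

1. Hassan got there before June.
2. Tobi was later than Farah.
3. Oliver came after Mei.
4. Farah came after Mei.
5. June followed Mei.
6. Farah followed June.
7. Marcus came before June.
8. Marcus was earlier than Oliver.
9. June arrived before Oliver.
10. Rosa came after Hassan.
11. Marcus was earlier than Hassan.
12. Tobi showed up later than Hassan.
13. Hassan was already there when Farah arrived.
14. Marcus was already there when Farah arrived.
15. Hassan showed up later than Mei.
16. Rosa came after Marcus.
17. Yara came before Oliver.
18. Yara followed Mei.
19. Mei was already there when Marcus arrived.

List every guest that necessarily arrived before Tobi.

Directly stated before Tobi: Farah and Hassan.
June reaches Tobi via June → Farah → Tobi.
Marcus reaches Tobi via Marcus → Farah → Tobi.
Mei reaches Tobi via Mei → Hassan → Tobi.

Farah, Hassan, June, Marcus, Mei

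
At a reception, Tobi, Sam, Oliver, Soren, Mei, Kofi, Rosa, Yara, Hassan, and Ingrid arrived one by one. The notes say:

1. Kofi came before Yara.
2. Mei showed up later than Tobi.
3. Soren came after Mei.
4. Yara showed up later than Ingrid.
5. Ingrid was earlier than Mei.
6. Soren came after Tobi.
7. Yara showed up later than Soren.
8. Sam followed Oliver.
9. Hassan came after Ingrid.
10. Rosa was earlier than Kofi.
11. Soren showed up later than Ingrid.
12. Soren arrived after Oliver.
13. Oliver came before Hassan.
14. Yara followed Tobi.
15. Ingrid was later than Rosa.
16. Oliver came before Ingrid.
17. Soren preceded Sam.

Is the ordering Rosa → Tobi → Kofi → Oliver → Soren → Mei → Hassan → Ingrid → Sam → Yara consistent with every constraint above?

The constraints require Mei before Soren, but in the proposed sequence Soren appears ahead of Mei. That one violation is enough.

no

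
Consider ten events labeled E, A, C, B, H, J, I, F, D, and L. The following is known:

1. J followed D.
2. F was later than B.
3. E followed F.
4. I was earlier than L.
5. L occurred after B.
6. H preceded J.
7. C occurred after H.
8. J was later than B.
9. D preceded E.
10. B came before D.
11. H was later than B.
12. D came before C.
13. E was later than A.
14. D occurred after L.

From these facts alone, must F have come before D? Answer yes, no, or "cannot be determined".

No chain of stated constraints runs from F to D, and none runs from D to F either.
So the relative order of F and D is not fixed by the given facts.

cannot be determined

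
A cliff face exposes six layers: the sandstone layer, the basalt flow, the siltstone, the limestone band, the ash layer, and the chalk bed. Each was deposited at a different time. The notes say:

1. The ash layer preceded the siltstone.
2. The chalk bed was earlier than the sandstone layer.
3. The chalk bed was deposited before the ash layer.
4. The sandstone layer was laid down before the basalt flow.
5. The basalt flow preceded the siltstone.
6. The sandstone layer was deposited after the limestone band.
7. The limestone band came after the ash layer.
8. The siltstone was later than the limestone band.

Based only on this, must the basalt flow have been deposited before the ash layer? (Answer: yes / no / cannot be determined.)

Tracing the constraints gives the ash layer → the limestone band → the sandstone layer → the basalt flow, so the ash layer must come before the basalt flow.
That means the basalt flow cannot be before the ash layer.

no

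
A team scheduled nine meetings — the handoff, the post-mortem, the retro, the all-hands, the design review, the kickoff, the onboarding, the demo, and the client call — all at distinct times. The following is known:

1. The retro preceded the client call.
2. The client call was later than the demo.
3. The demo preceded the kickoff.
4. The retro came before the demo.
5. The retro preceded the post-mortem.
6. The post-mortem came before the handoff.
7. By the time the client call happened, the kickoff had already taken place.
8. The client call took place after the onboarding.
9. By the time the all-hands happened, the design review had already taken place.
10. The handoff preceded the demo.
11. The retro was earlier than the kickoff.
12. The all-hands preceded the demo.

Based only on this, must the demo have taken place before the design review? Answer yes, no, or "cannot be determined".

no

Tracing the constraints gives the design review → the all-hands → the demo, so the design review must come before the demo.
That means the demo cannot be before the design review.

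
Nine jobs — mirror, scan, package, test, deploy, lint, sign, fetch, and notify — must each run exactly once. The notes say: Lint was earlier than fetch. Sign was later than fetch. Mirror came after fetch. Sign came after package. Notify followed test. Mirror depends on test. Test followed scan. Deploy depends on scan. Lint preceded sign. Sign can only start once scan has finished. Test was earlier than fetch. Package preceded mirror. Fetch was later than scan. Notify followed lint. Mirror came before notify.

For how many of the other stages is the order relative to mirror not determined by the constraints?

2

Forced before mirror: fetch, lint, package, scan, and test; forced after mirror: notify.
That leaves deploy and sign with no forced order relative to mirror — 2.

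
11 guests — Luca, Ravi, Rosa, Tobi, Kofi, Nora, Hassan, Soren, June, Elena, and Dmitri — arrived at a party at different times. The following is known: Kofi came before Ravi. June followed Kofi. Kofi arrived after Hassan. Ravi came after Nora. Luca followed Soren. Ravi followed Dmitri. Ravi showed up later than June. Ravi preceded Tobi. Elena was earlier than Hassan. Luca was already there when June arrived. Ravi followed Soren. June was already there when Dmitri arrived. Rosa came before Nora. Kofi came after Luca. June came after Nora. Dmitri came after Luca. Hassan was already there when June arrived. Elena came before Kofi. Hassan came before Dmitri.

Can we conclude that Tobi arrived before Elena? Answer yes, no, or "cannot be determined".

Tracing the constraints gives Elena → Kofi → Ravi → Tobi, so Elena must come before Tobi.
That means Tobi cannot be before Elena.

no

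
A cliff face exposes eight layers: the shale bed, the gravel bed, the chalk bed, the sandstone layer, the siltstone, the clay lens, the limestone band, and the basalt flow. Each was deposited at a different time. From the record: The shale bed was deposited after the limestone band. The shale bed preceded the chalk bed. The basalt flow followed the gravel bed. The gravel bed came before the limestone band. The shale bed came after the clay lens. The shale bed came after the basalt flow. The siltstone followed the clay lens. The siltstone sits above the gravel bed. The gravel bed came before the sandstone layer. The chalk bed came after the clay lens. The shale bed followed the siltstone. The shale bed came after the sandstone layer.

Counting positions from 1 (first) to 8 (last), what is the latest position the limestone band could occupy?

6

The limestone band must come before the chalk bed and the shale bed — 2 layers forced after it.
Everything else can be placed before the limestone band in some valid order, so the limestone band can sit as late as position 8 − 2 = 6.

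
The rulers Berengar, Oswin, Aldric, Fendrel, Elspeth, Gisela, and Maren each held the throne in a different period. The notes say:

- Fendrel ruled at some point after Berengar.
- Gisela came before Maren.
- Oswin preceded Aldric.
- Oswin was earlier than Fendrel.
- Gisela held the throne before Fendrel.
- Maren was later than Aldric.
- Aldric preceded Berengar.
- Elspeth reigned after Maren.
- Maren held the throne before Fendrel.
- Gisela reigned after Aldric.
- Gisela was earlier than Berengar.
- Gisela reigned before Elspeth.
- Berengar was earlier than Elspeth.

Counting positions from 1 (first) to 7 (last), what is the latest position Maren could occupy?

Maren must come before Elspeth and Fendrel — 2 rulers forced after them.
Everything else can be placed before Maren in some valid order, so Maren can sit as late as position 7 − 2 = 5.

5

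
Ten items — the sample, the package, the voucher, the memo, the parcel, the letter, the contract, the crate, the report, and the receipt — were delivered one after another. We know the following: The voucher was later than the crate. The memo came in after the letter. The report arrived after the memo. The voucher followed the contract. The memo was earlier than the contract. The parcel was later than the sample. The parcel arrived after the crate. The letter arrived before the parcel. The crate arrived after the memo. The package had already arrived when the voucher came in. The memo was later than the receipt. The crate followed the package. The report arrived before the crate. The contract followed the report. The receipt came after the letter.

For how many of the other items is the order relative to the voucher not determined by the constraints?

Forced before the voucher: the contract, the crate, the letter, the memo, the package, the receipt, and the report.
That leaves the parcel and the sample with no forced order relative to the voucher — 2.

2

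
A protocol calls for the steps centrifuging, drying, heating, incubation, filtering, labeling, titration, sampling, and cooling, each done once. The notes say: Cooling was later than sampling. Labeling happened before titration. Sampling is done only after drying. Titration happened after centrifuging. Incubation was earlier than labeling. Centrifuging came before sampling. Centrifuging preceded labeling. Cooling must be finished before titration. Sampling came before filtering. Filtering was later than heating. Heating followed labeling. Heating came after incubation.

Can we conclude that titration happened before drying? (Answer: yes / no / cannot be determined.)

no

Tracing the constraints gives drying → sampling → cooling → titration, so drying must come before titration.
That means titration cannot be before drying.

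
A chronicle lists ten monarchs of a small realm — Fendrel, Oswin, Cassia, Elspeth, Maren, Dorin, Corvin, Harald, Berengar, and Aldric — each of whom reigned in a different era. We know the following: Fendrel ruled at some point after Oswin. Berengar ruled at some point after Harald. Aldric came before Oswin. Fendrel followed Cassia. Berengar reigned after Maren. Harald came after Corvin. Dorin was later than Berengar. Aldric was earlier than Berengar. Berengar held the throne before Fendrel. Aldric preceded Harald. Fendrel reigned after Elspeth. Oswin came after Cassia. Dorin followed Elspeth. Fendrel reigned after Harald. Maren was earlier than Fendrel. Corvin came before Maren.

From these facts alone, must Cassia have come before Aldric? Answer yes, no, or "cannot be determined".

No chain of stated constraints runs from Cassia to Aldric, and none runs from Aldric to Cassia either.
So the relative order of Cassia and Aldric is not fixed by the given facts.

cannot be determined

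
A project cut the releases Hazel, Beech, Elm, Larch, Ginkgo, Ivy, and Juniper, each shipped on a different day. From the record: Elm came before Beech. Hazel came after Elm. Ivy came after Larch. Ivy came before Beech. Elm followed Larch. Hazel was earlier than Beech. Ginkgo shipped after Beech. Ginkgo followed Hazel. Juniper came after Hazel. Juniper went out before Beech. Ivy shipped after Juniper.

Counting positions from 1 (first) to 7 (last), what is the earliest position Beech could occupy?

6

Elm, Hazel, Ivy, Juniper, and Larch must all come before Beech — 5 forced predecessors.
Nothing else is forced ahead of Beech, so its earliest slot is position 5 + 1 = 6.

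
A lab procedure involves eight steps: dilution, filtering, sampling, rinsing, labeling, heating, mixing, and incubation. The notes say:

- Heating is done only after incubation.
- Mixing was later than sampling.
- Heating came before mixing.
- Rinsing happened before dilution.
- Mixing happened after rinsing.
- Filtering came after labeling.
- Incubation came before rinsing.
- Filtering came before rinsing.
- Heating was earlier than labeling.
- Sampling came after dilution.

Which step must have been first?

incubation

Incubation has a chain of constraints placing it before every other step, so incubation must be first.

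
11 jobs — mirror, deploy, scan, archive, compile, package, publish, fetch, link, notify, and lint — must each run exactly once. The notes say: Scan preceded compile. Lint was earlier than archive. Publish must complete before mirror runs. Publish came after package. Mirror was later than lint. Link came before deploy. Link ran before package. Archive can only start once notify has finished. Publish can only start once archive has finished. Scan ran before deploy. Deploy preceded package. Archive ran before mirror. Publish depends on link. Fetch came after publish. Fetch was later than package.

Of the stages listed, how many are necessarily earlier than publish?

Directly stated before publish: archive, link, and package.
Deploy reaches publish via deploy → package → publish.
Lint reaches publish via lint → archive → publish.
Notify reaches publish via notify → archive → publish.
Likewise scan reaches publish by chaining the stated constraints.
That's archive, deploy, link, lint, notify, package, and scan — 7 in all.

7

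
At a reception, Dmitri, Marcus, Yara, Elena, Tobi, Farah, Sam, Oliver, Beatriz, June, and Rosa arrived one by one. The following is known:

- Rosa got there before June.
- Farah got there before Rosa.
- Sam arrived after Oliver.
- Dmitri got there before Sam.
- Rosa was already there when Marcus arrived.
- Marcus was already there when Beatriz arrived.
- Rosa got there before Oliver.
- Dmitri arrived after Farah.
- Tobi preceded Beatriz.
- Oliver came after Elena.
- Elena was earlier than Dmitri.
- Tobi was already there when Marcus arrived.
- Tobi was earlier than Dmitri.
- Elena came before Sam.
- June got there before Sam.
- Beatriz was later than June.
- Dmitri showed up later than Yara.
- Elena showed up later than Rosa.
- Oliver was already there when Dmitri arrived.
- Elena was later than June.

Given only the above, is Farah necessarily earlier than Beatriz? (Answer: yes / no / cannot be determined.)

yes

Chain the constraints: Farah → Rosa → June → Beatriz. Each link is directly stated, so Farah comes before Beatriz.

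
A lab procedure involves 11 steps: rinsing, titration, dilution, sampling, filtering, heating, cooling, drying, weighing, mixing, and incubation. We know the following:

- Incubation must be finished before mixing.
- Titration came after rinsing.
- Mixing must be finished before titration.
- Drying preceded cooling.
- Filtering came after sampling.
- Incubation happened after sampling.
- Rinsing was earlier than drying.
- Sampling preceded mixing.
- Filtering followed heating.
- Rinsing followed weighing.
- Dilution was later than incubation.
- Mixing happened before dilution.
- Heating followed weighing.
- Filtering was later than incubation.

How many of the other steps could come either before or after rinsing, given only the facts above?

Forced before rinsing: weighing; forced after rinsing: cooling, drying, and titration.
That leaves dilution, filtering, heating, incubation, mixing, and sampling with no forced order relative to rinsing — 6.

6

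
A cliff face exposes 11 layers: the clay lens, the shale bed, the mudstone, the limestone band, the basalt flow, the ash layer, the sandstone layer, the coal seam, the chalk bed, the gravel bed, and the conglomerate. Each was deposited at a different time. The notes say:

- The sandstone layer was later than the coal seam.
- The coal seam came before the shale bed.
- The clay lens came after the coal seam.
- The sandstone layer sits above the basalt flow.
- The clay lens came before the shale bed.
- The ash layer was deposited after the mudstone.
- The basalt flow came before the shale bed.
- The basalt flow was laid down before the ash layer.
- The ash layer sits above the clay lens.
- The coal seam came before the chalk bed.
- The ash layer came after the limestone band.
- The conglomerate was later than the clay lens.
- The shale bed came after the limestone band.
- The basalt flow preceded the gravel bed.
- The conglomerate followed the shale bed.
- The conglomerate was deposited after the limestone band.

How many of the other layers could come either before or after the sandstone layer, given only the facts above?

8

Forced before the sandstone layer: the basalt flow and the coal seam.
That leaves the ash layer, the chalk bed, the clay lens, the conglomerate, the gravel bed, the limestone band, the mudstone, and the shale bed with no forced order relative to the sandstone layer — 8.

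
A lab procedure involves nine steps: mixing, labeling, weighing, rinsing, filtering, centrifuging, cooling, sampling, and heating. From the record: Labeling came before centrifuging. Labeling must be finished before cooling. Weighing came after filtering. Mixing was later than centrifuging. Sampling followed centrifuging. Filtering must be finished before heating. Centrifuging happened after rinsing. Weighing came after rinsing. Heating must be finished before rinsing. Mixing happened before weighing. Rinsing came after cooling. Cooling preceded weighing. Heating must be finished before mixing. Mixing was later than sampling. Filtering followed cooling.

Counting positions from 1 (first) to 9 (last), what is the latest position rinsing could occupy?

5

Rinsing must come before centrifuging, mixing, sampling, and weighing — 4 steps forced after it.
Everything else can be placed before rinsing in some valid order, so rinsing can sit as late as position 9 − 4 = 5.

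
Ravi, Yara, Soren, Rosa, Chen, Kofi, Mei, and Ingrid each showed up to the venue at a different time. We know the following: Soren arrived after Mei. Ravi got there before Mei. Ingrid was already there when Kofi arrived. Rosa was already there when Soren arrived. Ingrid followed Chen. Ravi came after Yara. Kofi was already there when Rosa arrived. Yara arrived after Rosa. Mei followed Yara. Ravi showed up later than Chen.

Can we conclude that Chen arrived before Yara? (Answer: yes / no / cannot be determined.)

Chain the constraints: Chen → Ingrid → Kofi → Rosa → Yara. Each link is directly stated, so Chen comes before Yara.

yes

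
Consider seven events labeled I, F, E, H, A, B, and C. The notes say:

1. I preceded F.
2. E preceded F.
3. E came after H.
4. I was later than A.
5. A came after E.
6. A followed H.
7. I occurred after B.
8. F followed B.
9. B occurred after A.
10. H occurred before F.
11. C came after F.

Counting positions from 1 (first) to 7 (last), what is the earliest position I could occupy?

5

A, B, E, and H must all come before I — 4 forced predecessors.
Nothing else is forced ahead of I, so its earliest slot is position 4 + 1 = 5.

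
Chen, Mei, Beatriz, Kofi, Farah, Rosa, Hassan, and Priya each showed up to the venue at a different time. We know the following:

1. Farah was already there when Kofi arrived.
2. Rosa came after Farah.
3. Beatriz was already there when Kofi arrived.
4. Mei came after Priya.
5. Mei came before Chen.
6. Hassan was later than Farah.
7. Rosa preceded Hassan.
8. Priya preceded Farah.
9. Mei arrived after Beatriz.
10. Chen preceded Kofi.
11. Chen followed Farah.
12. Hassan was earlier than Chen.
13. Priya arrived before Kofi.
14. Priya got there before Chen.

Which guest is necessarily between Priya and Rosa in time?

Tracing the constraints gives Priya → Farah → Rosa, so Farah sits after Priya and before Rosa.
No other guest is forced both after Priya and before Rosa.

Farah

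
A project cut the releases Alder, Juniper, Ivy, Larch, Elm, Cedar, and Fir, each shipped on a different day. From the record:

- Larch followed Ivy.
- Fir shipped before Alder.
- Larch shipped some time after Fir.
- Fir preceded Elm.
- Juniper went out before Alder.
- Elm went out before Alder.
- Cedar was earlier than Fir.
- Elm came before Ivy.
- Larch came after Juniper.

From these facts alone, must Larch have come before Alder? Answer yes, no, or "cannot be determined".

No chain of stated constraints runs from Larch to Alder, and none runs from Alder to Larch either.
So the relative order of Larch and Alder is not fixed by the given facts.

cannot be determined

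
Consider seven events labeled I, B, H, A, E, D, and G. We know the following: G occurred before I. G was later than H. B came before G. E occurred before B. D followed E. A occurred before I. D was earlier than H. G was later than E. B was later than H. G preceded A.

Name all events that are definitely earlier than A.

B, D, E, G, H

Directly stated before A: G.
B reaches A via B → G → A.
D reaches A via D → H → G → A.
E reaches A via E → G → A.
Likewise H reaches A by chaining the stated constraints.
No chain forces I ahead of A.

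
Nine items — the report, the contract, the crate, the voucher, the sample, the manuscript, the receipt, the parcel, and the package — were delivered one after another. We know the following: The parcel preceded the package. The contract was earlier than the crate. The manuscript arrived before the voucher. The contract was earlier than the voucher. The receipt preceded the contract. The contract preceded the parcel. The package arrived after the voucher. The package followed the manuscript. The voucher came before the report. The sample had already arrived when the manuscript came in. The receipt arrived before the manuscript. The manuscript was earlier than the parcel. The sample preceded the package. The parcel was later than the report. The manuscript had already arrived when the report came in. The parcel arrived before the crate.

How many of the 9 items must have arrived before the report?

Directly stated before the report: the manuscript and the voucher.
The contract reaches the report via the contract → the voucher → the report.
The receipt reaches the report via the receipt → the manuscript → the report.
The sample reaches the report via the sample → the manuscript → the report.
That's the contract, the manuscript, the receipt, the sample, and the voucher — 5 in all.

5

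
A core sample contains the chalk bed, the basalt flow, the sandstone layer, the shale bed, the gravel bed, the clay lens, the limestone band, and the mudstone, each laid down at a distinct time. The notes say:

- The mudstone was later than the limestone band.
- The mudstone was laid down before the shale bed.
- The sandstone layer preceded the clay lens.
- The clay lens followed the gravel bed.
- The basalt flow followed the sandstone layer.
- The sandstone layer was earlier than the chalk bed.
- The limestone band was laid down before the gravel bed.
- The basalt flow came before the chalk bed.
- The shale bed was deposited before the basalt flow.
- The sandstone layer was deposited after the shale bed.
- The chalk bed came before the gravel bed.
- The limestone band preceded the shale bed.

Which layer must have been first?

The limestone band has a chain of constraints placing it before every other layer, so the limestone band must be first.

the limestone band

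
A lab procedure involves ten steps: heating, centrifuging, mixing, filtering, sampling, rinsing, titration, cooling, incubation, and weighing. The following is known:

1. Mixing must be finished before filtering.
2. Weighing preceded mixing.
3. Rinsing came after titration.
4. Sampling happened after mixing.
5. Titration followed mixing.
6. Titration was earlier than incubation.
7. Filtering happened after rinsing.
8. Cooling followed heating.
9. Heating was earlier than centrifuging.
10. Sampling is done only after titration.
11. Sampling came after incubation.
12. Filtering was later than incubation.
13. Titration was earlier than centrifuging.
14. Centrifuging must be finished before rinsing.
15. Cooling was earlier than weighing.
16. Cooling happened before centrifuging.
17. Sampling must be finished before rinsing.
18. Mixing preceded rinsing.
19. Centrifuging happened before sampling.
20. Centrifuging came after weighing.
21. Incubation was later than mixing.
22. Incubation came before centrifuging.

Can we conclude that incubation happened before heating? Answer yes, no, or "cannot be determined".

Tracing the constraints gives heating → cooling → weighing → mixing → incubation, so heating must come before incubation.
That means incubation cannot be before heating.

no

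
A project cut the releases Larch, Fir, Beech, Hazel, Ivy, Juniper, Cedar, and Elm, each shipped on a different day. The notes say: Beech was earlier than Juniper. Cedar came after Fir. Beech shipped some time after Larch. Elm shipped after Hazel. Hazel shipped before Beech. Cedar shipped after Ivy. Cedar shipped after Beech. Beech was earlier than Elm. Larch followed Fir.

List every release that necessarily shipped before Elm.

Directly stated before Elm: Beech and Hazel.
Fir reaches Elm via Fir → Larch → Beech → Elm.
Larch reaches Elm via Larch → Beech → Elm.
No chain forces Juniper (or any of the others) ahead of Elm.

Beech, Fir, Hazel, Larch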